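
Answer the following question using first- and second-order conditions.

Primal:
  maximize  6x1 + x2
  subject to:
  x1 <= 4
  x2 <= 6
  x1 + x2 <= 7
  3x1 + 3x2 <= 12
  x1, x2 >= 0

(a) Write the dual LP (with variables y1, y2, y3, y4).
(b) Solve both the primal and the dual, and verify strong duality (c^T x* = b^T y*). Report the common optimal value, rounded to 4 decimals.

The standard primal-dual pair for 'max c^T x s.t. A x <= b, x >= 0' is:
  Dual:  min b^T y  s.t.  A^T y >= c,  y >= 0.

So the dual LP is:
  minimize  4y1 + 6y2 + 7y3 + 12y4
  subject to:
    y1 + y3 + 3y4 >= 6
    y2 + y3 + 3y4 >= 1
    y1, y2, y3, y4 >= 0

Solving the primal: x* = (4, 0).
  primal value c^T x* = 24.
Solving the dual: y* = (5, 0, 0, 0.3333).
  dual value b^T y* = 24.
Strong duality: c^T x* = b^T y*. Confirmed.

24


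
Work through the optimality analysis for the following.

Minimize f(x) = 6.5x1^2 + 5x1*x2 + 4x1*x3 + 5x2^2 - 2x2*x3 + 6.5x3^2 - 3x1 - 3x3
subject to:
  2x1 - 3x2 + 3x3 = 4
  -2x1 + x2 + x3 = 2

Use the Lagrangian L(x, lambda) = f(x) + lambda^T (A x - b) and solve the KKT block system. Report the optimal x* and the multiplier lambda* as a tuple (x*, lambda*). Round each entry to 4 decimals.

Form the Lagrangian:
  L(x, lambda) = (1/2) x^T Q x + c^T x + lambda^T (A x - b)
Stationarity (grad_x L = 0): Q x + c + A^T lambda = 0.
Primal feasibility: A x = b.

This gives the KKT block system:
  [ Q   A^T ] [ x     ]   [-c ]
  [ A    0  ] [ lambda ] = [ b ]

Solving the linear system:
  x*      = (-0.3355, -0.114, 1.443)
  lambda* = (-3.3914, -4.471)
  f(x*)   = 9.5925

x* = (-0.3355, -0.114, 1.443), lambda* = (-3.3914, -4.471)


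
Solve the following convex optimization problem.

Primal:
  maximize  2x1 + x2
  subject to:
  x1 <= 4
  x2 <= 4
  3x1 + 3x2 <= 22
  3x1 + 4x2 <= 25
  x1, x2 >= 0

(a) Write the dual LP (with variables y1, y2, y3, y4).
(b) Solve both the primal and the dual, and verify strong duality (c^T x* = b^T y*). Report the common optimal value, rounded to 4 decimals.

The standard primal-dual pair for 'max c^T x s.t. A x <= b, x >= 0' is:
  Dual:  min b^T y  s.t.  A^T y >= c,  y >= 0.

So the dual LP is:
  minimize  4y1 + 4y2 + 22y3 + 25y4
  subject to:
    y1 + 3y3 + 3y4 >= 2
    y2 + 3y3 + 4y4 >= 1
    y1, y2, y3, y4 >= 0

Solving the primal: x* = (4, 3.25).
  primal value c^T x* = 11.25.
Solving the dual: y* = (1.25, 0, 0, 0.25).
  dual value b^T y* = 11.25.
Strong duality: c^T x* = b^T y*. Confirmed.

11.25


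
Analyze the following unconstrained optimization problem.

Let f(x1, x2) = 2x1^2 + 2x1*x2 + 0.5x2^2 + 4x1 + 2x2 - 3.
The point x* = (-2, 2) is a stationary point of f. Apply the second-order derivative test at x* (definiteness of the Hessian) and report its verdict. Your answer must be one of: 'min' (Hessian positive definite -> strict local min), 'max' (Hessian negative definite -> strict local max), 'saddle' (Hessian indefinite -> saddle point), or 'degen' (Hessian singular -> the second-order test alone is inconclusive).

Compute the Hessian H = grad^2 f:
  H = [[4, 2], [2, 1]]
Verify stationarity: grad f(x*) = H x* + g = (0, 0).
Eigenvalues of H: 0, 5.
H has a zero eigenvalue (singular; positive semidefinite but not definite), so H is neither positive definite, negative definite, nor indefinite. The second-order test alone is inconclusive -> degen.
(Indeed, f is constant along the null direction of H through x*, so x* is not a strict local extremum.)

degen


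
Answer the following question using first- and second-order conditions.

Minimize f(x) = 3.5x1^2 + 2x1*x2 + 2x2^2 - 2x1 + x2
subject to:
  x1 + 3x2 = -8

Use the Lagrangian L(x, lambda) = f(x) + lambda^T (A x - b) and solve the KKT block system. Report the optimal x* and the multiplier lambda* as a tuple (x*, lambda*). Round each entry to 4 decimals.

Form the Lagrangian:
  L(x, lambda) = (1/2) x^T Q x + c^T x + lambda^T (A x - b)
Stationarity (grad_x L = 0): Q x + c + A^T lambda = 0.
Primal feasibility: A x = b.

This gives the KKT block system:
  [ Q   A^T ] [ x     ]   [-c ]
  [ A    0  ] [ lambda ] = [ b ]

Solving the linear system:
  x*      = (0.6727, -2.8909)
  lambda* = (3.0727)
  f(x*)   = 10.1727

x* = (0.6727, -2.8909), lambda* = (3.0727)


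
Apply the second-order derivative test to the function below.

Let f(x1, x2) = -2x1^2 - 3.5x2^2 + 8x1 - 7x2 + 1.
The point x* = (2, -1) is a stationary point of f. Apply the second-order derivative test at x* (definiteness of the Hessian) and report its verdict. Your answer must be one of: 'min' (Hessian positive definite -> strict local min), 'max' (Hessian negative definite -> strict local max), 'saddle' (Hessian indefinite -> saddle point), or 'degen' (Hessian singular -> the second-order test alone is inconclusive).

Compute the Hessian H = grad^2 f:
  H = [[-4, 0], [0, -7]]
Verify stationarity: grad f(x*) = H x* + g = (0, 0).
Eigenvalues of H: -7, -4.
Both eigenvalues < 0, so H is negative definite -> x* is a strict local max.

max


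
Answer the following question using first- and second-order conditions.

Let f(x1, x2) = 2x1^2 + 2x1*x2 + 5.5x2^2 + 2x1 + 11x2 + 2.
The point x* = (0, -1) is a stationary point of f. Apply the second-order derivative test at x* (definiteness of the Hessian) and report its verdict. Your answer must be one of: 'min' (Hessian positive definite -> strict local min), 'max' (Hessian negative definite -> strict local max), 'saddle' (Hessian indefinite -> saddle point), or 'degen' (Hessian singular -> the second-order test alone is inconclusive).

Compute the Hessian H = grad^2 f:
  H = [[4, 2], [2, 11]]
Verify stationarity: grad f(x*) = H x* + g = (0, 0).
Eigenvalues of H: 3.4689, 11.5311.
Both eigenvalues > 0, so H is positive definite -> x* is a strict local min.

min


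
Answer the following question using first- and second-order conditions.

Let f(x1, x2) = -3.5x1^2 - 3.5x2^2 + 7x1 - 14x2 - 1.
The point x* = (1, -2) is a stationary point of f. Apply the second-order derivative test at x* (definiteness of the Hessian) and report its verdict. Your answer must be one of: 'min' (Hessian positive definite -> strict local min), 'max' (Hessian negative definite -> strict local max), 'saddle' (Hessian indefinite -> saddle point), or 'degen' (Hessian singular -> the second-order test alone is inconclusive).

Compute the Hessian H = grad^2 f:
  H = [[-7, 0], [0, -7]]
Verify stationarity: grad f(x*) = H x* + g = (0, 0).
Eigenvalues of H: -7, -7.
Both eigenvalues < 0, so H is negative definite -> x* is a strict local max.

max


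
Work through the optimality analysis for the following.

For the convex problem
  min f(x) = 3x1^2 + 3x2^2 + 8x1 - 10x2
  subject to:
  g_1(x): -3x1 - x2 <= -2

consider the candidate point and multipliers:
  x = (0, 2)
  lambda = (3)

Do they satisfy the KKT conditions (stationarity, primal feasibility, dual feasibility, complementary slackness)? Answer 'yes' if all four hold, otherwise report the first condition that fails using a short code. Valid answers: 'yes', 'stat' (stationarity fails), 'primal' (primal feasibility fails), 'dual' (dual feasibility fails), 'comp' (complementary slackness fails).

Gradient of f: grad f(x) = Q x + c = (8, 2)
Constraint values g_i(x) = a_i^T x - b_i:
  g_1((0, 2)) = 0
Stationarity residual: grad f(x) + sum_i lambda_i a_i = (-1, -1)
  -> stationarity FAILS
Primal feasibility (all g_i <= 0): OK
Dual feasibility (all lambda_i >= 0): OK
Complementary slackness (lambda_i * g_i(x) = 0 for all i): OK

Verdict: the first failing condition is stationarity -> stat.

stat


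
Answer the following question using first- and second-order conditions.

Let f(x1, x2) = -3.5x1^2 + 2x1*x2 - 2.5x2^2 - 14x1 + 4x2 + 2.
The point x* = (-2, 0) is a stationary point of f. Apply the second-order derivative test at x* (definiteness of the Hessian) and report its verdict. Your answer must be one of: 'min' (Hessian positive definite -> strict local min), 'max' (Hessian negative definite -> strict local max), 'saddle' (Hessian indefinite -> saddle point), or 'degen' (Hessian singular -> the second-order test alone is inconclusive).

Compute the Hessian H = grad^2 f:
  H = [[-7, 2], [2, -5]]
Verify stationarity: grad f(x*) = H x* + g = (0, 0).
Eigenvalues of H: -8.2361, -3.7639.
Both eigenvalues < 0, so H is negative definite -> x* is a strict local max.

max


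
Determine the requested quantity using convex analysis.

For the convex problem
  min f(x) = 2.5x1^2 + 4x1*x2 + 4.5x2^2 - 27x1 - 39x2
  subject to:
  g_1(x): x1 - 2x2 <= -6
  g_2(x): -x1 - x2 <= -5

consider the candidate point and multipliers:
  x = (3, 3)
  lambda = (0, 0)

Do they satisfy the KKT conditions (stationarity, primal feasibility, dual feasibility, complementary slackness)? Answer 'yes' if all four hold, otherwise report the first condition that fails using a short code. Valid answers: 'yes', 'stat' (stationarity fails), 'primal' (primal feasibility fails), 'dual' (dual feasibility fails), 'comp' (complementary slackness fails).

Gradient of f: grad f(x) = Q x + c = (0, 0)
Constraint values g_i(x) = a_i^T x - b_i:
  g_1((3, 3)) = 3
  g_2((3, 3)) = -1
Stationarity residual: grad f(x) + sum_i lambda_i a_i = (0, 0)
  -> stationarity OK
Primal feasibility (all g_i <= 0): FAILS
Dual feasibility (all lambda_i >= 0): OK
Complementary slackness (lambda_i * g_i(x) = 0 for all i): OK

Verdict: the first failing condition is primal_feasibility -> primal.

primal


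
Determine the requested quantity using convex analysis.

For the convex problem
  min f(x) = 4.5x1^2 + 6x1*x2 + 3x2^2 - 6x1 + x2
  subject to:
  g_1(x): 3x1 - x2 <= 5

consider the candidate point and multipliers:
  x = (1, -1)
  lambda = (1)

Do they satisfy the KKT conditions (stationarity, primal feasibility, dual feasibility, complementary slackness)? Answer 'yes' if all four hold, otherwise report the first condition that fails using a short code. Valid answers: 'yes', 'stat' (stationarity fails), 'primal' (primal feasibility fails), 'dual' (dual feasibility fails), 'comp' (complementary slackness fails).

Gradient of f: grad f(x) = Q x + c = (-3, 1)
Constraint values g_i(x) = a_i^T x - b_i:
  g_1((1, -1)) = -1
Stationarity residual: grad f(x) + sum_i lambda_i a_i = (0, 0)
  -> stationarity OK
Primal feasibility (all g_i <= 0): OK
Dual feasibility (all lambda_i >= 0): OK
Complementary slackness (lambda_i * g_i(x) = 0 for all i): FAILS

Verdict: the first failing condition is complementary_slackness -> comp.

comp


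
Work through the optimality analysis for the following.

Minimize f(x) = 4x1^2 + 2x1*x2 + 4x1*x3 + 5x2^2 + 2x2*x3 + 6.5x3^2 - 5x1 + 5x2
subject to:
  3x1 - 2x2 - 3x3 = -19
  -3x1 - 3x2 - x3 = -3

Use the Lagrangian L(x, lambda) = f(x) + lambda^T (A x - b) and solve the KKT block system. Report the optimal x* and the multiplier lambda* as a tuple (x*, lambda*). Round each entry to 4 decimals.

Form the Lagrangian:
  L(x, lambda) = (1/2) x^T Q x + c^T x + lambda^T (A x - b)
Stationarity (grad_x L = 0): Q x + c + A^T lambda = 0.
Primal feasibility: A x = b.

This gives the KKT block system:
  [ Q   A^T ] [ x     ]   [-c ]
  [ A    0  ] [ lambda ] = [ b ]

Solving the linear system:
  x*      = (-2.2559, 2.4387, 2.4517)
  lambda* = (7.6283, 4.8406)
  f(x*)   = 91.4659

x* = (-2.2559, 2.4387, 2.4517), lambda* = (7.6283, 4.8406)


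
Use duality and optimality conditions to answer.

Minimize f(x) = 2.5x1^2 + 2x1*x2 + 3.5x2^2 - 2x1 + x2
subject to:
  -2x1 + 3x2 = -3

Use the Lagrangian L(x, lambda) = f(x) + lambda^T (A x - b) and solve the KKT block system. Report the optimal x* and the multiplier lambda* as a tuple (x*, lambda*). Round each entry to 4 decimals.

Form the Lagrangian:
  L(x, lambda) = (1/2) x^T Q x + c^T x + lambda^T (A x - b)
Stationarity (grad_x L = 0): Q x + c + A^T lambda = 0.
Primal feasibility: A x = b.

This gives the KKT block system:
  [ Q   A^T ] [ x     ]   [-c ]
  [ A    0  ] [ lambda ] = [ b ]

Solving the linear system:
  x*      = (0.7423, -0.5052)
  lambda* = (0.3505)
  f(x*)   = -0.4691

x* = (0.7423, -0.5052), lambda* = (0.3505)


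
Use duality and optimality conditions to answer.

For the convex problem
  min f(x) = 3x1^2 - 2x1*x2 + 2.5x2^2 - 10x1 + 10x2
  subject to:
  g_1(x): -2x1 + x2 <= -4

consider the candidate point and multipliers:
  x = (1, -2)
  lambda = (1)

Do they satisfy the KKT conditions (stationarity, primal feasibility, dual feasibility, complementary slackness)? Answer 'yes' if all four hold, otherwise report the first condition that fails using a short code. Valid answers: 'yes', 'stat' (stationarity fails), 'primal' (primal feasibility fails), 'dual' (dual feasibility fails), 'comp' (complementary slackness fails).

Gradient of f: grad f(x) = Q x + c = (0, -2)
Constraint values g_i(x) = a_i^T x - b_i:
  g_1((1, -2)) = 0
Stationarity residual: grad f(x) + sum_i lambda_i a_i = (-2, -1)
  -> stationarity FAILS
Primal feasibility (all g_i <= 0): OK
Dual feasibility (all lambda_i >= 0): OK
Complementary slackness (lambda_i * g_i(x) = 0 for all i): OK

Verdict: the first failing condition is stationarity -> stat.

stat


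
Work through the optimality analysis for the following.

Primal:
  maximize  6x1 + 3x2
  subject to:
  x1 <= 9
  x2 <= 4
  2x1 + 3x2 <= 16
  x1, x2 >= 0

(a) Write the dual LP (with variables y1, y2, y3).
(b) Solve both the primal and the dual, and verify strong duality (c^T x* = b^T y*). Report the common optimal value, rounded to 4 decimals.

The standard primal-dual pair for 'max c^T x s.t. A x <= b, x >= 0' is:
  Dual:  min b^T y  s.t.  A^T y >= c,  y >= 0.

So the dual LP is:
  minimize  9y1 + 4y2 + 16y3
  subject to:
    y1 + 2y3 >= 6
    y2 + 3y3 >= 3
    y1, y2, y3 >= 0

Solving the primal: x* = (8, 0).
  primal value c^T x* = 48.
Solving the dual: y* = (0, 0, 3).
  dual value b^T y* = 48.
Strong duality: c^T x* = b^T y*. Confirmed.

48


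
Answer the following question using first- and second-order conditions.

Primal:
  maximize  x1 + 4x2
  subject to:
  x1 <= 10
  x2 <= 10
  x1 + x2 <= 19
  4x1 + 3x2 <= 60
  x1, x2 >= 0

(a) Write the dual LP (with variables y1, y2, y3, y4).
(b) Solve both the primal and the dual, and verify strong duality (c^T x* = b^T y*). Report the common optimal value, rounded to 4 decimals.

The standard primal-dual pair for 'max c^T x s.t. A x <= b, x >= 0' is:
  Dual:  min b^T y  s.t.  A^T y >= c,  y >= 0.

So the dual LP is:
  minimize  10y1 + 10y2 + 19y3 + 60y4
  subject to:
    y1 + y3 + 4y4 >= 1
    y2 + y3 + 3y4 >= 4
    y1, y2, y3, y4 >= 0

Solving the primal: x* = (7.5, 10).
  primal value c^T x* = 47.5.
Solving the dual: y* = (0, 3.25, 0, 0.25).
  dual value b^T y* = 47.5.
Strong duality: c^T x* = b^T y*. Confirmed.

47.5


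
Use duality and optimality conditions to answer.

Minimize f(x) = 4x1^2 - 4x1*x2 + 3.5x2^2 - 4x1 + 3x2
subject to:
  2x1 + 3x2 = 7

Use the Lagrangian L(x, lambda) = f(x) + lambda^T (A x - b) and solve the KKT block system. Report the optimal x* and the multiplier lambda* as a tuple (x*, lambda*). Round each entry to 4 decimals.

Form the Lagrangian:
  L(x, lambda) = (1/2) x^T Q x + c^T x + lambda^T (A x - b)
Stationarity (grad_x L = 0): Q x + c + A^T lambda = 0.
Primal feasibility: A x = b.

This gives the KKT block system:
  [ Q   A^T ] [ x     ]   [-c ]
  [ A    0  ] [ lambda ] = [ b ]

Solving the linear system:
  x*      = (1.5946, 1.2703)
  lambda* = (-1.8378)
  f(x*)   = 5.1486

x* = (1.5946, 1.2703), lambda* = (-1.8378)


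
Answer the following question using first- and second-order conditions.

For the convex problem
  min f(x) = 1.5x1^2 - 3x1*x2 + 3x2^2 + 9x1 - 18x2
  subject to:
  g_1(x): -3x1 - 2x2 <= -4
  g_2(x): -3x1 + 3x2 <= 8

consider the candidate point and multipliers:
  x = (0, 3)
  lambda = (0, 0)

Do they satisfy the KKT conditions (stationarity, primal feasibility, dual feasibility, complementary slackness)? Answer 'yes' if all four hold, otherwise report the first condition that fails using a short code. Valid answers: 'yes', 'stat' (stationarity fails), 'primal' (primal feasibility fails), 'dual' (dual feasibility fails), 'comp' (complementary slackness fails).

Gradient of f: grad f(x) = Q x + c = (0, 0)
Constraint values g_i(x) = a_i^T x - b_i:
  g_1((0, 3)) = -2
  g_2((0, 3)) = 1
Stationarity residual: grad f(x) + sum_i lambda_i a_i = (0, 0)
  -> stationarity OK
Primal feasibility (all g_i <= 0): FAILS
Dual feasibility (all lambda_i >= 0): OK
Complementary slackness (lambda_i * g_i(x) = 0 for all i): OK

Verdict: the first failing condition is primal_feasibility -> primal.

primal


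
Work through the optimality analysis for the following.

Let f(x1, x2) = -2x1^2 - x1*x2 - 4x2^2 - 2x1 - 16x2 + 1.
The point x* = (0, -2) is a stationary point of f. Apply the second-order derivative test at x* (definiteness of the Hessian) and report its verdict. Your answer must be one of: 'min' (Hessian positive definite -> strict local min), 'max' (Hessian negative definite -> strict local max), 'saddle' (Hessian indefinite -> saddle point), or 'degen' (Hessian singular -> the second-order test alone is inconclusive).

Compute the Hessian H = grad^2 f:
  H = [[-4, -1], [-1, -8]]
Verify stationarity: grad f(x*) = H x* + g = (0, 0).
Eigenvalues of H: -8.2361, -3.7639.
Both eigenvalues < 0, so H is negative definite -> x* is a strict local max.

max


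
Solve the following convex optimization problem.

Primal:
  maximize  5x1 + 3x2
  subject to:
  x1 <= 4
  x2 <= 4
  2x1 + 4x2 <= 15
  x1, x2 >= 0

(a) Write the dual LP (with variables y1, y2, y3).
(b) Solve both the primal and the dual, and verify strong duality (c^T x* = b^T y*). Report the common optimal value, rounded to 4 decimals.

The standard primal-dual pair for 'max c^T x s.t. A x <= b, x >= 0' is:
  Dual:  min b^T y  s.t.  A^T y >= c,  y >= 0.

So the dual LP is:
  minimize  4y1 + 4y2 + 15y3
  subject to:
    y1 + 2y3 >= 5
    y2 + 4y3 >= 3
    y1, y2, y3 >= 0

Solving the primal: x* = (4, 1.75).
  primal value c^T x* = 25.25.
Solving the dual: y* = (3.5, 0, 0.75).
  dual value b^T y* = 25.25.
Strong duality: c^T x* = b^T y*. Confirmed.

25.25


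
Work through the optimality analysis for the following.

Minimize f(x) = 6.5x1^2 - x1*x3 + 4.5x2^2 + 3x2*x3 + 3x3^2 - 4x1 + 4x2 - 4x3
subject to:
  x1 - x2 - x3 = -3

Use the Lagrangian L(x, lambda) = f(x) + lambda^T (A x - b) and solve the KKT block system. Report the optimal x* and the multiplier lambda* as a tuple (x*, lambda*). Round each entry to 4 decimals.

Form the Lagrangian:
  L(x, lambda) = (1/2) x^T Q x + c^T x + lambda^T (A x - b)
Stationarity (grad_x L = 0): Q x + c + A^T lambda = 0.
Primal feasibility: A x = b.

This gives the KKT block system:
  [ Q   A^T ] [ x     ]   [-c ]
  [ A    0  ] [ lambda ] = [ b ]

Solving the linear system:
  x*      = (-0.4094, 0.0201, 2.5705)
  lambda* = (11.8926)
  f(x*)   = 13.557

x* = (-0.4094, 0.0201, 2.5705), lambda* = (11.8926)


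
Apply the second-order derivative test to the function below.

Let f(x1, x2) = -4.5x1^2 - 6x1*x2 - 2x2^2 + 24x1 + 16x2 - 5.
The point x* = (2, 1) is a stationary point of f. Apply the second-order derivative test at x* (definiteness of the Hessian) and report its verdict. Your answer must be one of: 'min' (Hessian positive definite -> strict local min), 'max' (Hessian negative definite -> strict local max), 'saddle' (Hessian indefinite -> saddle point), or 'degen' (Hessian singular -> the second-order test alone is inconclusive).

Compute the Hessian H = grad^2 f:
  H = [[-9, -6], [-6, -4]]
Verify stationarity: grad f(x*) = H x* + g = (0, 0).
Eigenvalues of H: -13, 0.
H has a zero eigenvalue (singular; negative semidefinite but not definite), so H is neither positive definite, negative definite, nor indefinite. The second-order test alone is inconclusive -> degen.
(Indeed, f is constant along the null direction of H through x*, so x* is not a strict local extremum.)

degen


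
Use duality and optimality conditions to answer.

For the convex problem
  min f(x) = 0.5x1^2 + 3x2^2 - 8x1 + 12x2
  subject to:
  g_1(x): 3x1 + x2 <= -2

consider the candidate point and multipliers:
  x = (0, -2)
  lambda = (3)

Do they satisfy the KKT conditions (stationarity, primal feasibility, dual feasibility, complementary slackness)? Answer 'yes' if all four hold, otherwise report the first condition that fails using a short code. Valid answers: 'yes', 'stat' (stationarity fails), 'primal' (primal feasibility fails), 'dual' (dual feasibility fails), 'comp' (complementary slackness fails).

Gradient of f: grad f(x) = Q x + c = (-8, 0)
Constraint values g_i(x) = a_i^T x - b_i:
  g_1((0, -2)) = 0
Stationarity residual: grad f(x) + sum_i lambda_i a_i = (1, 3)
  -> stationarity FAILS
Primal feasibility (all g_i <= 0): OK
Dual feasibility (all lambda_i >= 0): OK
Complementary slackness (lambda_i * g_i(x) = 0 for all i): OK

Verdict: the first failing condition is stationarity -> stat.

stat


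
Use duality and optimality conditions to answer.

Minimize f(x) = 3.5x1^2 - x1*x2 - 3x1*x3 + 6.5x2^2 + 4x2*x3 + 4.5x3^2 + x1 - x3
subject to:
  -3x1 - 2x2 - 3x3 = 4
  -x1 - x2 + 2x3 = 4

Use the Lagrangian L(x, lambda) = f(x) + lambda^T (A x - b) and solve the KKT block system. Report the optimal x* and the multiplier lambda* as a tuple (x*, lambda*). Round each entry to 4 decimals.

Form the Lagrangian:
  L(x, lambda) = (1/2) x^T Q x + c^T x + lambda^T (A x - b)
Stationarity (grad_x L = 0): Q x + c + A^T lambda = 0.
Primal feasibility: A x = b.

This gives the KKT block system:
  [ Q   A^T ] [ x     ]   [-c ]
  [ A    0  ] [ lambda ] = [ b ]

Solving the linear system:
  x*      = (-1.4298, -1.0188, 0.7757)
  lambda* = (-1.6043, -5.504)
  f(x*)   = 13.1137

x* = (-1.4298, -1.0188, 0.7757), lambda* = (-1.6043, -5.504)


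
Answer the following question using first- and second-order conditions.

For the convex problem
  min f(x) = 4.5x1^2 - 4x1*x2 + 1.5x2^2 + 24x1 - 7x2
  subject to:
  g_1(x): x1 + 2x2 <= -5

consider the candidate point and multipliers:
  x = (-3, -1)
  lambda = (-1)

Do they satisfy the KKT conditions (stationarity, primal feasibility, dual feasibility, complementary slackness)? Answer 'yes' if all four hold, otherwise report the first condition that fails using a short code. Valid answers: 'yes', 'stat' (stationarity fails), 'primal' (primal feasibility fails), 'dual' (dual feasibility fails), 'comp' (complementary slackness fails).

Gradient of f: grad f(x) = Q x + c = (1, 2)
Constraint values g_i(x) = a_i^T x - b_i:
  g_1((-3, -1)) = 0
Stationarity residual: grad f(x) + sum_i lambda_i a_i = (0, 0)
  -> stationarity OK
Primal feasibility (all g_i <= 0): OK
Dual feasibility (all lambda_i >= 0): FAILS
Complementary slackness (lambda_i * g_i(x) = 0 for all i): OK

Verdict: the first failing condition is dual_feasibility -> dual.

dual


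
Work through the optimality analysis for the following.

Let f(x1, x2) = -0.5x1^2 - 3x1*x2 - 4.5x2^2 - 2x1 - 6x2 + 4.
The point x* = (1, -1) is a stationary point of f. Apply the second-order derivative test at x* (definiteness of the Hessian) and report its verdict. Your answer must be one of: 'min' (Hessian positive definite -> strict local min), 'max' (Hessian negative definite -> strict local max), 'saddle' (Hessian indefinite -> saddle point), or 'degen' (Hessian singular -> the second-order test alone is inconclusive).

Compute the Hessian H = grad^2 f:
  H = [[-1, -3], [-3, -9]]
Verify stationarity: grad f(x*) = H x* + g = (0, 0).
Eigenvalues of H: -10, 0.
H has a zero eigenvalue (singular; negative semidefinite but not definite), so H is neither positive definite, negative definite, nor indefinite. The second-order test alone is inconclusive -> degen.
(Indeed, f is constant along the null direction of H through x*, so x* is not a strict local extremum.)

degen


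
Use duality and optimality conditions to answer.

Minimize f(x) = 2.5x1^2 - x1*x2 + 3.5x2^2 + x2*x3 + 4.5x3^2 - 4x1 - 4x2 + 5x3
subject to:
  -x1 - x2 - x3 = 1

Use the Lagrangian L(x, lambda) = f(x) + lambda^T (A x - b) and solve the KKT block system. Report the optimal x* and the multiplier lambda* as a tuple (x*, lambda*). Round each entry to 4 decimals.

Form the Lagrangian:
  L(x, lambda) = (1/2) x^T Q x + c^T x + lambda^T (A x - b)
Stationarity (grad_x L = 0): Q x + c + A^T lambda = 0.
Primal feasibility: A x = b.

This gives the KKT block system:
  [ Q   A^T ] [ x     ]   [-c ]
  [ A    0  ] [ lambda ] = [ b ]

Solving the linear system:
  x*      = (-0.0476, 0.0952, -1.0476)
  lambda* = (-4.3333)
  f(x*)   = -0.5476

x* = (-0.0476, 0.0952, -1.0476), lambda* = (-4.3333)


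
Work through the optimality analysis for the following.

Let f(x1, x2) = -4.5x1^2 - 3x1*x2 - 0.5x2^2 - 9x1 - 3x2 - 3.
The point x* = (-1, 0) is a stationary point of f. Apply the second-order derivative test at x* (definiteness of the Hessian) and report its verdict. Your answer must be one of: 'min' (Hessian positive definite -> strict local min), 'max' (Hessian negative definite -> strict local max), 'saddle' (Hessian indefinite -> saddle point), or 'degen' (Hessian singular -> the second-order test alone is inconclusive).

Compute the Hessian H = grad^2 f:
  H = [[-9, -3], [-3, -1]]
Verify stationarity: grad f(x*) = H x* + g = (0, 0).
Eigenvalues of H: -10, 0.
H has a zero eigenvalue (singular; negative semidefinite but not definite), so H is neither positive definite, negative definite, nor indefinite. The second-order test alone is inconclusive -> degen.
(Indeed, f is constant along the null direction of H through x*, so x* is not a strict local extremum.)

degen


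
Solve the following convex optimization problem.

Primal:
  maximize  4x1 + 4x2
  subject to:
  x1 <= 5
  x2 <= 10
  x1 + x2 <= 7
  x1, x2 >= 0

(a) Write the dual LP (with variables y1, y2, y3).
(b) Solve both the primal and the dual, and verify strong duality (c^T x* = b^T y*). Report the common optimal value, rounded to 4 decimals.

The standard primal-dual pair for 'max c^T x s.t. A x <= b, x >= 0' is:
  Dual:  min b^T y  s.t.  A^T y >= c,  y >= 0.

So the dual LP is:
  minimize  5y1 + 10y2 + 7y3
  subject to:
    y1 + y3 >= 4
    y2 + y3 >= 4
    y1, y2, y3 >= 0

Solving the primal: x* = (0, 7).
  primal value c^T x* = 28.
Solving the dual: y* = (0, 0, 4).
  dual value b^T y* = 28.
Strong duality: c^T x* = b^T y*. Confirmed.

28


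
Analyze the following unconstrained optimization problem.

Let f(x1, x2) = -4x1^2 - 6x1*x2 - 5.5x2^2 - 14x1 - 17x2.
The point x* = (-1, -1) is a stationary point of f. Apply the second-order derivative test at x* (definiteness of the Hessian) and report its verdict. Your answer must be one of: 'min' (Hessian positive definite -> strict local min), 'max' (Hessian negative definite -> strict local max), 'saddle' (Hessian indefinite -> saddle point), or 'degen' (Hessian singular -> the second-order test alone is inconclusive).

Compute the Hessian H = grad^2 f:
  H = [[-8, -6], [-6, -11]]
Verify stationarity: grad f(x*) = H x* + g = (0, 0).
Eigenvalues of H: -15.6847, -3.3153.
Both eigenvalues < 0, so H is negative definite -> x* is a strict local max.

max


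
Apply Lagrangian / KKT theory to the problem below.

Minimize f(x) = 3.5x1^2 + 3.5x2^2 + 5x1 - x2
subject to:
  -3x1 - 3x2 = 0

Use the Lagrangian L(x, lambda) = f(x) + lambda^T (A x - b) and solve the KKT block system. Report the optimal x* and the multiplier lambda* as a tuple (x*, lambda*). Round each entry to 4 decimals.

Form the Lagrangian:
  L(x, lambda) = (1/2) x^T Q x + c^T x + lambda^T (A x - b)
Stationarity (grad_x L = 0): Q x + c + A^T lambda = 0.
Primal feasibility: A x = b.

This gives the KKT block system:
  [ Q   A^T ] [ x     ]   [-c ]
  [ A    0  ] [ lambda ] = [ b ]

Solving the linear system:
  x*      = (-0.4286, 0.4286)
  lambda* = (0.6667)
  f(x*)   = -1.2857

x* = (-0.4286, 0.4286), lambda* = (0.6667)


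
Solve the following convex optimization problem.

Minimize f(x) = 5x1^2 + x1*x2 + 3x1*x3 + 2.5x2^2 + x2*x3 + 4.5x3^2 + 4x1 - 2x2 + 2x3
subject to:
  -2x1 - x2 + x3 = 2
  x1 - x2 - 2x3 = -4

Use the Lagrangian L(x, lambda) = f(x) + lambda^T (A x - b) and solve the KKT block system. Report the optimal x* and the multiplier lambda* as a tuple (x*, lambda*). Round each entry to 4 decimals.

Form the Lagrangian:
  L(x, lambda) = (1/2) x^T Q x + c^T x + lambda^T (A x - b)
Stationarity (grad_x L = 0): Q x + c + A^T lambda = 0.
Primal feasibility: A x = b.

This gives the KKT block system:
  [ Q   A^T ] [ x     ]   [-c ]
  [ A    0  ] [ lambda ] = [ b ]

Solving the linear system:
  x*      = (-1.1538, 1.1538, 0.8462)
  lambda* = (-0.1282, 3.5897)
  f(x*)   = 4.6923

x* = (-1.1538, 1.1538, 0.8462), lambda* = (-0.1282, 3.5897)


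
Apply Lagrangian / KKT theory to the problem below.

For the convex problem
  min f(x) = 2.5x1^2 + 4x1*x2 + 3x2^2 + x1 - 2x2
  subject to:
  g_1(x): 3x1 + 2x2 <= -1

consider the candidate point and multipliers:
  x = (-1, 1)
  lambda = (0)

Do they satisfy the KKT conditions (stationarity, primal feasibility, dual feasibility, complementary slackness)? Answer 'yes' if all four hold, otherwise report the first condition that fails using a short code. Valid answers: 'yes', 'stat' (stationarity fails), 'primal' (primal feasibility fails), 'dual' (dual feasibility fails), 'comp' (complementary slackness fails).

Gradient of f: grad f(x) = Q x + c = (0, 0)
Constraint values g_i(x) = a_i^T x - b_i:
  g_1((-1, 1)) = 0
Stationarity residual: grad f(x) + sum_i lambda_i a_i = (0, 0)
  -> stationarity OK
Primal feasibility (all g_i <= 0): OK
Dual feasibility (all lambda_i >= 0): OK
Complementary slackness (lambda_i * g_i(x) = 0 for all i): OK

Verdict: yes, KKT holds.

yes


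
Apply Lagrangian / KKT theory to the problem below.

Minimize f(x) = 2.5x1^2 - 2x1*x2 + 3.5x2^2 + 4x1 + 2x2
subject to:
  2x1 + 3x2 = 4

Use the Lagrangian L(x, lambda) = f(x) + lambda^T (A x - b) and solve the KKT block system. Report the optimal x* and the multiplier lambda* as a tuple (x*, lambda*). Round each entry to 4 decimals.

Form the Lagrangian:
  L(x, lambda) = (1/2) x^T Q x + c^T x + lambda^T (A x - b)
Stationarity (grad_x L = 0): Q x + c + A^T lambda = 0.
Primal feasibility: A x = b.

This gives the KKT block system:
  [ Q   A^T ] [ x     ]   [-c ]
  [ A    0  ] [ lambda ] = [ b ]

Solving the linear system:
  x*      = (0.5773, 0.9485)
  lambda* = (-2.4948)
  f(x*)   = 7.0928

x* = (0.5773, 0.9485), lambda* = (-2.4948)


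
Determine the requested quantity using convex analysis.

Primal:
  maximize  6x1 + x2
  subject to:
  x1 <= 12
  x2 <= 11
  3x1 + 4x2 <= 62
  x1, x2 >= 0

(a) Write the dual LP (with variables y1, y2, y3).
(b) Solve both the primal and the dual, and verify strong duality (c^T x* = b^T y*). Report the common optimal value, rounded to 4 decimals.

The standard primal-dual pair for 'max c^T x s.t. A x <= b, x >= 0' is:
  Dual:  min b^T y  s.t.  A^T y >= c,  y >= 0.

So the dual LP is:
  minimize  12y1 + 11y2 + 62y3
  subject to:
    y1 + 3y3 >= 6
    y2 + 4y3 >= 1
    y1, y2, y3 >= 0

Solving the primal: x* = (12, 6.5).
  primal value c^T x* = 78.5.
Solving the dual: y* = (5.25, 0, 0.25).
  dual value b^T y* = 78.5.
Strong duality: c^T x* = b^T y*. Confirmed.

78.5


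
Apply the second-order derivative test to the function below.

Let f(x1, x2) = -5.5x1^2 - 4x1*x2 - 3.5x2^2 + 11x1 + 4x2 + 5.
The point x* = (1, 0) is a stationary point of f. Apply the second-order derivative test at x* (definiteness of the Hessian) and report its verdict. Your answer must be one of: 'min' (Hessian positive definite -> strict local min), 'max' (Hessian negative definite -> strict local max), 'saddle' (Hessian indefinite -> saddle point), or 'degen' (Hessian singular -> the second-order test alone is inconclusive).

Compute the Hessian H = grad^2 f:
  H = [[-11, -4], [-4, -7]]
Verify stationarity: grad f(x*) = H x* + g = (0, 0).
Eigenvalues of H: -13.4721, -4.5279.
Both eigenvalues < 0, so H is negative definite -> x* is a strict local max.

max


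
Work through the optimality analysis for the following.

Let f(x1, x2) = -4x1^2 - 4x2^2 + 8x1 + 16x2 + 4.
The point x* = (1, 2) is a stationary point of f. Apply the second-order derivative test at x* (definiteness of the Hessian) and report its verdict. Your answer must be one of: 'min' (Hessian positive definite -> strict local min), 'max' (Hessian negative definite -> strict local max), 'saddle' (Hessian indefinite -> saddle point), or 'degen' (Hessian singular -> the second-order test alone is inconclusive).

Compute the Hessian H = grad^2 f:
  H = [[-8, 0], [0, -8]]
Verify stationarity: grad f(x*) = H x* + g = (0, 0).
Eigenvalues of H: -8, -8.
Both eigenvalues < 0, so H is negative definite -> x* is a strict local max.

max


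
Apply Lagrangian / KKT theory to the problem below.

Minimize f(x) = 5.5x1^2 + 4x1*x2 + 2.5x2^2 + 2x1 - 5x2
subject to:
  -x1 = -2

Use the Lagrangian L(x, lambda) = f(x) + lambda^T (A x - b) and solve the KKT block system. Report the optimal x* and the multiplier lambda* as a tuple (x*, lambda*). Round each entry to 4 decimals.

Form the Lagrangian:
  L(x, lambda) = (1/2) x^T Q x + c^T x + lambda^T (A x - b)
Stationarity (grad_x L = 0): Q x + c + A^T lambda = 0.
Primal feasibility: A x = b.

This gives the KKT block system:
  [ Q   A^T ] [ x     ]   [-c ]
  [ A    0  ] [ lambda ] = [ b ]

Solving the linear system:
  x*      = (2, -0.6)
  lambda* = (21.6)
  f(x*)   = 25.1

x* = (2, -0.6), lambda* = (21.6)


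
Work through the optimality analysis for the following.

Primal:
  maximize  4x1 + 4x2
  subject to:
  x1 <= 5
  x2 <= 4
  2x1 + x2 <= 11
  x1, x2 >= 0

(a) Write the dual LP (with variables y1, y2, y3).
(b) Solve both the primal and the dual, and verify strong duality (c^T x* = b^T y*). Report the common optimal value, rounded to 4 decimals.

The standard primal-dual pair for 'max c^T x s.t. A x <= b, x >= 0' is:
  Dual:  min b^T y  s.t.  A^T y >= c,  y >= 0.

So the dual LP is:
  minimize  5y1 + 4y2 + 11y3
  subject to:
    y1 + 2y3 >= 4
    y2 + y3 >= 4
    y1, y2, y3 >= 0

Solving the primal: x* = (3.5, 4).
  primal value c^T x* = 30.
Solving the dual: y* = (0, 2, 2).
  dual value b^T y* = 30.
Strong duality: c^T x* = b^T y*. Confirmed.

30


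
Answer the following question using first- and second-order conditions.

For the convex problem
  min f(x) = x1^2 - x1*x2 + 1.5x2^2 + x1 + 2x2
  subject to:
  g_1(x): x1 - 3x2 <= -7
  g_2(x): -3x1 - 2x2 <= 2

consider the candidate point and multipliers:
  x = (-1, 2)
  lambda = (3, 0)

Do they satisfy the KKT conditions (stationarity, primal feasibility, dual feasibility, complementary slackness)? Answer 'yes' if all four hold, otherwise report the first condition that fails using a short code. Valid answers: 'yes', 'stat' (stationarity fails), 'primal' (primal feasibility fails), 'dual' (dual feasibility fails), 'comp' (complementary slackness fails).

Gradient of f: grad f(x) = Q x + c = (-3, 9)
Constraint values g_i(x) = a_i^T x - b_i:
  g_1((-1, 2)) = 0
  g_2((-1, 2)) = -3
Stationarity residual: grad f(x) + sum_i lambda_i a_i = (0, 0)
  -> stationarity OK
Primal feasibility (all g_i <= 0): OK
Dual feasibility (all lambda_i >= 0): OK
Complementary slackness (lambda_i * g_i(x) = 0 for all i): OK

Verdict: yes, KKT holds.

yes


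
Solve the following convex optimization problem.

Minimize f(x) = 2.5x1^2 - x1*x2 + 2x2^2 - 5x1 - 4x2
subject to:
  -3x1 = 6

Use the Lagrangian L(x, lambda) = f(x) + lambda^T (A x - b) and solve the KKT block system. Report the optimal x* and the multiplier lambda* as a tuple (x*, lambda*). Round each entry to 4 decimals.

Form the Lagrangian:
  L(x, lambda) = (1/2) x^T Q x + c^T x + lambda^T (A x - b)
Stationarity (grad_x L = 0): Q x + c + A^T lambda = 0.
Primal feasibility: A x = b.

This gives the KKT block system:
  [ Q   A^T ] [ x     ]   [-c ]
  [ A    0  ] [ lambda ] = [ b ]

Solving the linear system:
  x*      = (-2, 0.5)
  lambda* = (-5.1667)
  f(x*)   = 19.5

x* = (-2, 0.5), lambda* = (-5.1667)


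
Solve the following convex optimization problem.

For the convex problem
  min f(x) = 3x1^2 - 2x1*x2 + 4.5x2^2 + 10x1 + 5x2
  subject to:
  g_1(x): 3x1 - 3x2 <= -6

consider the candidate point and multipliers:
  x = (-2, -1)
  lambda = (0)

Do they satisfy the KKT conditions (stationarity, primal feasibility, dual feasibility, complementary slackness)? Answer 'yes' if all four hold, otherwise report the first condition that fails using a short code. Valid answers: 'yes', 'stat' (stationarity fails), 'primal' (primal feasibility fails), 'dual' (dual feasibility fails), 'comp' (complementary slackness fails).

Gradient of f: grad f(x) = Q x + c = (0, 0)
Constraint values g_i(x) = a_i^T x - b_i:
  g_1((-2, -1)) = 3
Stationarity residual: grad f(x) + sum_i lambda_i a_i = (0, 0)
  -> stationarity OK
Primal feasibility (all g_i <= 0): FAILS
Dual feasibility (all lambda_i >= 0): OK
Complementary slackness (lambda_i * g_i(x) = 0 for all i): OK

Verdict: the first failing condition is primal_feasibility -> primal.

primal


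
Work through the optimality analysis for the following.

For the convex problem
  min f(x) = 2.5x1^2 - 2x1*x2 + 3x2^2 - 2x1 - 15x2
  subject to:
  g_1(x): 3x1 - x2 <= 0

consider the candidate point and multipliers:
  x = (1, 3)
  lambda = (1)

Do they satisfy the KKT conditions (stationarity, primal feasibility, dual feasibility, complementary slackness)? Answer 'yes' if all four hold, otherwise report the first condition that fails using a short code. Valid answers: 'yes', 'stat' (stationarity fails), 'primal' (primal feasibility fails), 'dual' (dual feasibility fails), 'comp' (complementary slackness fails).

Gradient of f: grad f(x) = Q x + c = (-3, 1)
Constraint values g_i(x) = a_i^T x - b_i:
  g_1((1, 3)) = 0
Stationarity residual: grad f(x) + sum_i lambda_i a_i = (0, 0)
  -> stationarity OK
Primal feasibility (all g_i <= 0): OK
Dual feasibility (all lambda_i >= 0): OK
Complementary slackness (lambda_i * g_i(x) = 0 for all i): OK

Verdict: yes, KKT holds.

yes


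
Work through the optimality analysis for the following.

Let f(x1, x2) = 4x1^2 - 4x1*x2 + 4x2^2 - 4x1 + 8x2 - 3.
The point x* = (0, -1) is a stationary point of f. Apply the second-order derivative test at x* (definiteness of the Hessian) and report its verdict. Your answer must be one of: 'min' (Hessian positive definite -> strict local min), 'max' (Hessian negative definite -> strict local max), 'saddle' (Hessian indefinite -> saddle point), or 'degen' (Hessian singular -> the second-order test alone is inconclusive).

Compute the Hessian H = grad^2 f:
  H = [[8, -4], [-4, 8]]
Verify stationarity: grad f(x*) = H x* + g = (0, 0).
Eigenvalues of H: 4, 12.
Both eigenvalues > 0, so H is positive definite -> x* is a strict local min.

min


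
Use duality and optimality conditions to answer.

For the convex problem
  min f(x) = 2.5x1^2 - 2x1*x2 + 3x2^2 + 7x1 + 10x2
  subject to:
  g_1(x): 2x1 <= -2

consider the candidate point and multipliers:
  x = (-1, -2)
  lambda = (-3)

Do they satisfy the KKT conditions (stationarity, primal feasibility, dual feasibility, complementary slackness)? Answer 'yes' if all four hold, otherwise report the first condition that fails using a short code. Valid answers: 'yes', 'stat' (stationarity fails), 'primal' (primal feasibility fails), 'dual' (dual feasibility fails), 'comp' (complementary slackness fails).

Gradient of f: grad f(x) = Q x + c = (6, 0)
Constraint values g_i(x) = a_i^T x - b_i:
  g_1((-1, -2)) = 0
Stationarity residual: grad f(x) + sum_i lambda_i a_i = (0, 0)
  -> stationarity OK
Primal feasibility (all g_i <= 0): OK
Dual feasibility (all lambda_i >= 0): FAILS
Complementary slackness (lambda_i * g_i(x) = 0 for all i): OK

Verdict: the first failing condition is dual_feasibility -> dual.

dual


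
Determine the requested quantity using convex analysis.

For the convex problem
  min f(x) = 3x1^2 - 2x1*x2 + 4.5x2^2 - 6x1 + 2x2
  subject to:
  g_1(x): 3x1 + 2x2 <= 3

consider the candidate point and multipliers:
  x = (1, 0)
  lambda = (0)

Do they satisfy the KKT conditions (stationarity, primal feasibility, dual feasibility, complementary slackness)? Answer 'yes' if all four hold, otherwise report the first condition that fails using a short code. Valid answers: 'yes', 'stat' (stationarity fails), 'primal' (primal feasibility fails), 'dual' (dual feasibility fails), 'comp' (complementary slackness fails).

Gradient of f: grad f(x) = Q x + c = (0, 0)
Constraint values g_i(x) = a_i^T x - b_i:
  g_1((1, 0)) = 0
Stationarity residual: grad f(x) + sum_i lambda_i a_i = (0, 0)
  -> stationarity OK
Primal feasibility (all g_i <= 0): OK
Dual feasibility (all lambda_i >= 0): OK
Complementary slackness (lambda_i * g_i(x) = 0 for all i): OK

Verdict: yes, KKT holds.

yes
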